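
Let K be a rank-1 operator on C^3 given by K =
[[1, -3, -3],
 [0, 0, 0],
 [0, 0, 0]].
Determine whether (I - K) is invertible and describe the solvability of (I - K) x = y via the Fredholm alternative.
(I - K) is singular (det(I - K) = 0, i.e. 1 ∈ sigma(K)). (I - K) x = y is solvable iff y ⊥ ker((I - K)^*) = span{(1, -3, -3)}, i.e. iff y_1 - 3y_2 - 3y_3 = 0. When solvable, the solutions are x = y + c·(1, 0, 0), c arbitrary (ker(I - K) = span{(1, 0, 0)}, dimension 1).

K has rank 1, so it is an outer product K = u v^T: every row of K is a multiple of one row vector. Reading off the entries, u = (1, 0, 0) and v = (1, -3, -3) (row i of K equals u_i·v^T). A rank-one matrix u v^T satisfies K u = u (v·u) and kills the (2)-dimensional subspace v^⊥, so its characteristic polynomial is lambda^2 (lambda - v·u) with v·u = tr K = 1. Hence the eigenvalues of I - K are 1 (multiplicity 2) and 1 - (1) = 0, so det(I - K) = 0. (Direct check: I - K =
[[0, 3, 3],
 [0, 1, 0],
 [0, 0, 1]]
has determinant 0.) So 1 is an eigenvalue of K and (I - K) is not invertible. The finite-dimensional Fredholm alternative says: either (I - K) is invertible, or ker(I - K) ≠ {0} and then range(I - K) = ker((I - K)^*)^⊥, with dim ker(I - K) = dim ker((I - K)^*). We are in the second case, so we need both kernels. Kernel of I - K: (I - K) u = u - u (v·u) = u - u = 0, so ker(I - K) = span{u} = span{(1, 0, 0)} (it is exactly 1-dimensional because rank(I - K) = 2). Kernel of the adjoint: K is real, so (I - K)^* = I - K^T = I - v u^T, and (I - v u^T) v = v - v (u·v) = 0; hence ker((I - K)^*) = span{v} = span{(1, -3, -3)}. Therefore (I - K) x = y is solvable iff <y, v> = 0, i.e. iff y_1 - 3y_2 - 3y_3 = 0. When this holds, K y = u (v·y) = 0, so (I - K) y = y and x = y is a particular solution; the full solution set is the line x = y + c·u = y + c·(1, 0, 0), c ∈ C.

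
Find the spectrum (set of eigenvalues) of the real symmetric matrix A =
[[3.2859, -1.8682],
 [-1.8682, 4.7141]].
sigma(A) ≈ {2, 6}

A is real symmetric, so its spectrum consists of real eigenvalues. Expanding the characteristic polynomial of the displayed matrix gives
  det(λ I - A) = p(λ) = λ^2 + (-8)λ + (12).
Solving p(λ) = 0 yields eigenvalues ≈ 2, 6. (A is shown rounded to 4 decimals, so these recover the underlying integer eigenvalues to within that precision.)
Verification: the trace of A = 8 equals the sum of eigenvalues 8, and det(A) ≈ 11.9999 matches the eigenvalue product 12.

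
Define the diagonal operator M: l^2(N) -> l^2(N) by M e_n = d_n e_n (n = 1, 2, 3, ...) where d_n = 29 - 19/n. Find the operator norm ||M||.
||M|| = 29

For a diagonal operator on l^2 with entries d_n, ||M|| = sup_n |d_n|. Here d_1 = 10, d_2 = 39/2, ..., and d_n = 29 - 19/n increases monotonically toward 29. All terms lie in [10, 29), so |d_n| = d_n and the supremum is the limit 29, which is not attained by any individual d_n. Hence ||M|| = 29.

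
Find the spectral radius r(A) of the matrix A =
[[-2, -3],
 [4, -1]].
r(A) = sqrt(14) ≈ 3.7417

The eigenvalues of A are the roots of its characteristic polynomial. With M = A (coefficients from the trace and determinant):
  p(λ) = det(λ I - M) = λ^2 + 3λ + 14.
For λ^2 + 3λ + 14 the discriminant is -47. It is negative, so the roots are the complex-conjugate pair λ = -3/2 ± (sqrt(47)/2) i ≈ -1.5 ± 3.4278i. For a conjugate pair the product of the roots equals the constant term, so |λ|^2 = 14 and |λ| = sqrt(14) ≈ 3.7417.
Thus the eigenvalues (to 4 decimals) are -1.5 ± 3.4278i (modulus 3.7417). The spectral radius is the largest modulus: r(A) = sqrt(14) ≈ 3.7417. (Cross-check: r(A) ≤ ||A||_2 ≈ 4.515; equality holds whenever A is normal, though it can also hold for some non-normal A.)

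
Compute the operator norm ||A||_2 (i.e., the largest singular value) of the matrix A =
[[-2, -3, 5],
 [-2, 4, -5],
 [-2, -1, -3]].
||A||_2 ≈ 8.8824 (= sqrt(largest eigenvalue of A^T A))

||A||_2 = sigma_max(A) = sqrt(lambda_max(A^T A)). Form the symmetric matrix M = A^T A =
[[12, 0, 6],
 [0, 26, -32],
 [6, -32, 59]].
Its characteristic polynomial (trace, sum of principal 2x2 minors, determinant of M give the coefficients) is
  p(λ) = det(λ I - M) = λ^3 - 97λ^2 + 1494λ - 5184.
No integer candidate from the rational root theorem (±divisors of 5184) is a root, so the roots are irrational. The cubic discriminant is Δ = 1534386564 > 0, so there are three distinct real roots. p(5) = -14 and p(6) = 504 have opposite signs, so a root lies in (5, 6); Newton's method refines it to λ ≈ 5.0234. p(13) = 42 and p(14) = -536 have opposite signs, so a root lies in (13, 14); Newton's method refines it to λ ≈ 13.0799. p(78) = -4248 and p(79) = 504 have opposite signs, so a root lies in (78, 79); Newton's method refines it to λ ≈ 78.8966. Check (Vieta): the three roots sum to 97, matching tr M = 97.
So the eigenvalues of A^T A are ≈ 5.0234, 13.0799, 78.8966 (all ≥ 0, as they must be for A^T A). The largest is λ_max ≈ 78.8966, hence ||A||_2 = sqrt(λ_max) ≈ 8.8824.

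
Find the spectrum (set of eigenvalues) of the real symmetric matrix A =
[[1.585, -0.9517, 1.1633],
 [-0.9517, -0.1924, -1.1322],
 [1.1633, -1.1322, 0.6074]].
sigma(A) ≈ {-1, 0, 3}

A is real symmetric, so its spectrum consists of real eigenvalues. Expanding the characteristic polynomial of the displayed matrix gives
  det(λ I - A) = p(λ) = λ^3 + (-2)λ^2 + (-3)λ + (0).
Solving p(λ) = 0 yields eigenvalues ≈ -1, 0, 3. (A is shown rounded to 4 decimals, so these recover the underlying integer eigenvalues to within that precision.)
Verification: the trace of A = 2 equals the sum of eigenvalues 2, and det(A) ≈ 0.0002 matches the eigenvalue product 0.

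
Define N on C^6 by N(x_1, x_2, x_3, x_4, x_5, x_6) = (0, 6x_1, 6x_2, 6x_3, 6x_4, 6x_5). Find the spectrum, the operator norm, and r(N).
sigma(N) = {0}; ||N|| = 6; r(N) = 0. (N is nilpotent with N^6 = 0.)

On C^6, N is a strictly lower-triangular matrix with 6 on the subdiagonal and zeros elsewhere, so its characteristic polynomial is lambda^6 and every eigenvalue is 0: sigma(N) = {0}. For the operator norm, N e_i = 6e_{i+1} for i = 1, ..., 5 and N e_6 = 0, so the singular values of N are 6 (with multiplicity 5) and 0; hence ||N|| = 6. The spectral radius r(N) = max|lambda| = 0. Note ||N|| > r(N) — characteristic of non-normal nilpotent operators. Indeed N^6 = 0.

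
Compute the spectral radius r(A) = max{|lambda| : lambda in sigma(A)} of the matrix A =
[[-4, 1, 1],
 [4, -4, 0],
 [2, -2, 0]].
r(A) = (8 + sqrt(24))/2 ≈ 6.4495

The eigenvalues of A are the roots of its characteristic polynomial. With M = A (coefficients from the trace, the sum of principal 2x2 minors, and det A):
  p(λ) = det(λ I - M) = λ^3 + 8λ^2 + 10λ.
The constant term is 0, so λ = 0 is a root. Dividing out λ leaves p(λ) = λ(λ^2 + 8λ + 10). For λ^2 + 8λ + 10 the discriminant is 24. It is nonnegative but not a perfect square, so the roots are real and irrational: λ = (-8 ± sqrt(24))/2 ≈ -1.5505, -6.4495.
Thus the eigenvalues (to 4 decimals) are -1.5505 (modulus 1.5505); -6.4495 (modulus 6.4495); 0 (modulus 0). The spectral radius is the largest modulus: r(A) = (8 + sqrt(24))/2 ≈ 6.4495. (Cross-check: r(A) ≤ ||A||_2 ≈ 7.343; equality holds whenever A is normal, though it can also hold for some non-normal A.)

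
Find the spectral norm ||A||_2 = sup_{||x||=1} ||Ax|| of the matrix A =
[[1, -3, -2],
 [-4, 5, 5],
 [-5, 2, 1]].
||A||_2 ≈ 9.9532 (= sqrt(largest eigenvalue of A^T A))

||A||_2 = sigma_max(A) = sqrt(lambda_max(A^T A)). Form the symmetric matrix M = A^T A =
[[42, -33, -27],
 [-33, 38, 33],
 [-27, 33, 30]].
Its characteristic polynomial (trace, sum of principal 2x2 minors, determinant of M give the coefficients) is
  p(λ) = det(λ I - M) = λ^3 - 110λ^2 + 1089λ - 576.
No integer candidate from the rational root theorem (±divisors of 576) is a root, so the roots are irrational. The cubic discriminant is Δ = 7350172992 > 0, so there are three distinct real roots. p(0) = -576 and p(1) = 404 have opposite signs, so a root lies in (0, 1); Newton's method refines it to λ ≈ 0.5605. p(10) = 314 and p(11) = -576 have opposite signs, so a root lies in (10, 11); Newton's method refines it to λ ≈ 10.3735. p(99) = -576 and p(100) = 8324 have opposite signs, so a root lies in (99, 100); Newton's method refines it to λ ≈ 99.066. Check (Vieta): the three roots sum to 110, matching tr M = 110.
So the eigenvalues of A^T A are ≈ 0.5605, 10.3735, 99.066 (all ≥ 0, as they must be for A^T A). The largest is λ_max ≈ 99.066, hence ||A||_2 = sqrt(λ_max) ≈ 9.9532.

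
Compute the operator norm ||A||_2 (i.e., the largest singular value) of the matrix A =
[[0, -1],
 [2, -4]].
||A||_2 = sqrt((21 + sqrt(425))/2) ≈ 4.5616 (= sqrt(largest eigenvalue of A^T A))

||A||_2 = sigma_max(A) = sqrt(lambda_max(A^T A)). Form the symmetric matrix M = A^T A =
[[4, -8],
 [-8, 17]].
Its characteristic polynomial (trace, determinant of M give the coefficients) is
  p(λ) = det(λ I - M) = λ^2 - 21λ + 4.
For λ^2 - 21λ + 4 the discriminant is 425. It is nonnegative but not a perfect square, so the roots are real and irrational: λ = (21 ± sqrt(425))/2 ≈ 20.8078, 0.1922.
So the eigenvalues of A^T A are ≈ 0.1922, 20.8078 (all ≥ 0, as they must be for A^T A). The largest is λ_max = (21 + sqrt(425))/2 ≈ 20.8078, hence ||A||_2 = sqrt(λ_max) = sqrt((21 + sqrt(425))/2) ≈ 4.5616.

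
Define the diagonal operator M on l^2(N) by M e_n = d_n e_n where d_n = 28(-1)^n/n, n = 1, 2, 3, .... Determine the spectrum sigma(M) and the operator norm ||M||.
sigma(M) = {28(-1)^n/n : n ≥ 1} ∪ {0}; ||M|| = 28

A bounded diagonal operator on l^2 with diagonal entries d_n has spectrum equal to the closure of {d_n : n ≥ 1}: every d_n is an eigenvalue (with eigenvector e_n), so {d_n} ⊂ sigma(M); the spectrum is closed, so its closure is too; and for lambda not in the closure, (M - lambda I) has bounded inverse (the diagonal entries 1/(d_n - lambda) are bounded). For our sequence d_n = 28(-1)^n/n, n = 1, 2, 3, ...:
  - {d_n} = {28(-1)^n/n : n ≥ 1}; the only limit point is 0
  - closure = {28(-1)^n/n : n ≥ 1} ∪ {0}
For the norm: a diagonal operator has ||M|| = sup_n |d_n|. Here |d_n| = 28/n is decreasing, so sup_n |d_n| = |d_1| = 28. So ||M|| = 28.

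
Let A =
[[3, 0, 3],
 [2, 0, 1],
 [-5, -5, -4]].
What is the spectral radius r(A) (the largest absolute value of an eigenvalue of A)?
r(A) ≈ 3.013

The eigenvalues of A are the roots of its characteristic polynomial. With M = A (coefficients from the trace, the sum of principal 2x2 minors, and det A):
  p(λ) = det(λ I - M) = λ^3 + λ^2 + 8λ + 15.
No integer candidate from the rational root theorem (±divisors of 15) is a root, so the roots are irrational. The cubic discriminant is Δ = -5959 < 0, so there is one real root and a complex-conjugate pair. p(-2) = -5 and p(-1) = 7 have opposite signs, so a root lies in (-2, -1); Newton's method refines it to λ ≈ -1.6524. Dividing out (λ - (-1.6524)) leaves approximately λ^2 - 0.6524λ + 9.0779. For λ^2 - 0.6524λ + 9.0779 the discriminant is -35.8862. It is negative, so the remaining roots are the complex-conjugate pair λ ≈ 0.3262 ± 2.9953i. Their product equals the constant term, so |λ|^2 ≈ 9.0779 and |λ| ≈ 3.013.
Thus the eigenvalues (to 4 decimals) are -1.6524 (modulus 1.6524); 0.3262 ± 2.9953i (modulus 3.013). The spectral radius is the largest modulus: r(A) ≈ 3.013. (Cross-check: r(A) ≤ ||A||_2 ≈ 9.0367; equality holds whenever A is normal, though it can also hold for some non-normal A.)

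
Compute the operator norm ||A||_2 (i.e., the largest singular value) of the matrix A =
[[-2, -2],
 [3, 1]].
||A||_2 = sqrt((18 + sqrt(260))/2) ≈ 4.1306 (= sqrt(largest eigenvalue of A^T A))

||A||_2 = sigma_max(A) = sqrt(lambda_max(A^T A)). Form the symmetric matrix M = A^T A =
[[13, 7],
 [7, 5]].
Its characteristic polynomial (trace, determinant of M give the coefficients) is
  p(λ) = det(λ I - M) = λ^2 - 18λ + 16.
For λ^2 - 18λ + 16 the discriminant is 260. It is nonnegative but not a perfect square, so the roots are real and irrational: λ = (18 ± sqrt(260))/2 ≈ 17.0623, 0.9377.
So the eigenvalues of A^T A are ≈ 0.9377, 17.0623 (all ≥ 0, as they must be for A^T A). The largest is λ_max = (18 + sqrt(260))/2 ≈ 17.0623, hence ||A||_2 = sqrt(λ_max) = sqrt((18 + sqrt(260))/2) ≈ 4.1306.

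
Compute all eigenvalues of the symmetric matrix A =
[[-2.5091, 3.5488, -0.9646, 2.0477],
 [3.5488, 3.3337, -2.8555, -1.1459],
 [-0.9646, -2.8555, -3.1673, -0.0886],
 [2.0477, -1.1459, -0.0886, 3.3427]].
sigma(A) ≈ {-5, -4, 4, 6}

A is real symmetric, so its spectrum consists of real eigenvalues. Expanding the characteristic polynomial of the displayed matrix gives
  det(λ I - A) = p(λ) = λ^4 + (-1)λ^3 + (-46)λ^2 + (16)λ + (479.9935).
Solving p(λ) = 0 yields eigenvalues ≈ -5, -4, 4, 6. (A is shown rounded to 4 decimals, so these recover the underlying integer eigenvalues to within that precision.)
Verification: the trace of A = 1 equals the sum of eigenvalues 1, and det(A) ≈ 479.9935 matches the eigenvalue product 480.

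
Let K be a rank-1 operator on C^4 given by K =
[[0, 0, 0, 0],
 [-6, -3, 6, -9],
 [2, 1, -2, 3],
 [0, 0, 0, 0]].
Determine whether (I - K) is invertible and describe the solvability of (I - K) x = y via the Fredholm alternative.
(I - K) is invertible (det(I - K) = 6 ≠ 0), so for every y in C^4 the equation (I - K) x = y has a unique solution.

K has rank 1, so it is an outer product K = u v^T: every row of K is a multiple of one row vector. Reading off the entries, u = (0, 3, -1, 0) and v = (-2, -1, 2, -3) (row i of K equals u_i·v^T). A rank-one matrix u v^T satisfies K u = u (v·u) and kills the (3)-dimensional subspace v^⊥, so its characteristic polynomial is lambda^3 (lambda - v·u) with v·u = tr K = -5. Hence the eigenvalues of I - K are 1 (multiplicity 3) and 1 - (-5) = 6, so det(I - K) = 6. (Direct check: I - K =
[[1, 0, 0, 0],
 [6, 4, -6, 9],
 [-2, -1, 3, -3],
 [0, 0, 0, 1]]
has determinant 6.) The finite-dimensional Fredholm alternative says: either (I - K) is invertible, or ker(I - K) ≠ {0} and then range(I - K) = ker((I - K)^*)^⊥, with dim ker(I - K) = dim ker((I - K)^*). Since det(I - K) ≠ 0, 1 is not an eigenvalue of K and ker(I - K) = {0}, so we are in the first case: for every y there is a unique x = (I - K)^(-1) y. Explicitly, by the Sherman–Morrison formula, (I - u v^T)^(-1) = I + u v^T/(1 - v·u), i.e. (I - K)^(-1) = I + K/(6).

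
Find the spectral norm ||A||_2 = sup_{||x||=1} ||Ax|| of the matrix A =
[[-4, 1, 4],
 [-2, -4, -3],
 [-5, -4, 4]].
||A||_2 ≈ 8.9543 (= sqrt(largest eigenvalue of A^T A))

||A||_2 = sigma_max(A) = sqrt(lambda_max(A^T A)). Form the symmetric matrix M = A^T A =
[[45, 24, -30],
 [24, 33, 0],
 [-30, 0, 41]].
Its characteristic polynomial (trace, sum of principal 2x2 minors, determinant of M give the coefficients) is
  p(λ) = det(λ I - M) = λ^3 - 119λ^2 + 3207λ - 7569.
No integer candidate from the rational root theorem (±divisors of 7569) is a root, so the roots are irrational. The cubic discriminant is Δ = 13137449472 > 0, so there are three distinct real roots. p(2) = -1623 and p(3) = 1008 have opposite signs, so a root lies in (2, 3); Newton's method refines it to λ ≈ 2.6068. p(36) = 315 and p(37) = -1168 have opposite signs, so a root lies in (36, 37); Newton's method refines it to λ ≈ 36.2135. p(80) = -609 and p(81) = 2880 have opposite signs, so a root lies in (80, 81); Newton's method refines it to λ ≈ 80.1797. Check (Vieta): the three roots sum to 119, matching tr M = 119.
So the eigenvalues of A^T A are ≈ 2.6068, 36.2135, 80.1797 (all ≥ 0, as they must be for A^T A). The largest is λ_max ≈ 80.1797, hence ||A||_2 = sqrt(λ_max) ≈ 8.9543.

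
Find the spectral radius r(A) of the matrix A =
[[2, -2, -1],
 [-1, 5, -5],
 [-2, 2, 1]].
r(A) = sqrt(23) ≈ 4.7958

The eigenvalues of A are the roots of its characteristic polynomial. With M = A (coefficients from the trace, the sum of principal 2x2 minors, and det A):
  p(λ) = det(λ I - M) = λ^3 - 8λ^2 + 23λ.
The constant term is 0, so λ = 0 is a root. Dividing out λ leaves p(λ) = λ(λ^2 - 8λ + 23). For λ^2 - 8λ + 23 the discriminant is -28. It is negative, so the roots are the complex-conjugate pair λ = 4 ± (sqrt(28)/2) i ≈ 4 ± 2.6458i. For a conjugate pair the product of the roots equals the constant term, so |λ|^2 = 23 and |λ| = sqrt(23) ≈ 4.7958.
Thus the eigenvalues (to 4 decimals) are 4 ± 2.6458i (modulus 4.7958); 0 (modulus 0). The spectral radius is the largest modulus: r(A) = sqrt(23) ≈ 4.7958. (Cross-check: r(A) ≤ ||A||_2 ≈ 7.3309; equality holds whenever A is normal, though it can also hold for some non-normal A.)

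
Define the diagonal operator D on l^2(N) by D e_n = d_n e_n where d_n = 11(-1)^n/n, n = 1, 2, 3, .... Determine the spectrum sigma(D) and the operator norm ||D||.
sigma(D) = {11(-1)^n/n : n ≥ 1} ∪ {0}; ||D|| = 11

A bounded diagonal operator on l^2 with diagonal entries d_n has spectrum equal to the closure of {d_n : n ≥ 1}: every d_n is an eigenvalue (with eigenvector e_n), so {d_n} ⊂ sigma(D); the spectrum is closed, so its closure is too; and for lambda not in the closure, (D - lambda I) has bounded inverse (the diagonal entries 1/(d_n - lambda) are bounded). For our sequence d_n = 11(-1)^n/n, n = 1, 2, 3, ...:
  - {d_n} = {11(-1)^n/n : n ≥ 1}; the only limit point is 0
  - closure = {11(-1)^n/n : n ≥ 1} ∪ {0}
For the norm: a diagonal operator has ||D|| = sup_n |d_n|. Here |d_n| = 11/n is decreasing, so sup_n |d_n| = |d_1| = 11. So ||D|| = 11.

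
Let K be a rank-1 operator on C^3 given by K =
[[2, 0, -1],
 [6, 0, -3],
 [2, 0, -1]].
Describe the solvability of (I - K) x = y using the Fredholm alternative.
(I - K) is singular (det(I - K) = 0, i.e. 1 ∈ sigma(K)). (I - K) x = y is solvable iff y ⊥ ker((I - K)^*) = span{(2, 0, -1)}, i.e. iff 2y_1 - y_3 = 0. When solvable, the solutions are x = y + c·(1, 3, 1), c arbitrary (ker(I - K) = span{(1, 3, 1)}, dimension 1).

K has rank 1, so it is an outer product K = u v^T: every row of K is a multiple of one row vector. Reading off the entries, u = (1, 3, 1) and v = (2, 0, -1) (row i of K equals u_i·v^T). A rank-one matrix u v^T satisfies K u = u (v·u) and kills the (2)-dimensional subspace v^⊥, so its characteristic polynomial is lambda^2 (lambda - v·u) with v·u = tr K = 1. Hence the eigenvalues of I - K are 1 (multiplicity 2) and 1 - (1) = 0, so det(I - K) = 0. (Direct check: I - K =
[[-1, 0, 1],
 [-6, 1, 3],
 [-2, 0, 2]]
has determinant 0.) So 1 is an eigenvalue of K and (I - K) is not invertible. The finite-dimensional Fredholm alternative says: either (I - K) is invertible, or ker(I - K) ≠ {0} and then range(I - K) = ker((I - K)^*)^⊥, with dim ker(I - K) = dim ker((I - K)^*). We are in the second case, so we need both kernels. Kernel of I - K: (I - K) u = u - u (v·u) = u - u = 0, so ker(I - K) = span{u} = span{(1, 3, 1)} (it is exactly 1-dimensional because rank(I - K) = 2). Kernel of the adjoint: K is real, so (I - K)^* = I - K^T = I - v u^T, and (I - v u^T) v = v - v (u·v) = 0; hence ker((I - K)^*) = span{v} = span{(2, 0, -1)}. Therefore (I - K) x = y is solvable iff <y, v> = 0, i.e. iff 2y_1 - y_3 = 0. When this holds, K y = u (v·y) = 0, so (I - K) y = y and x = y is a particular solution; the full solution set is the line x = y + c·u = y + c·(1, 3, 1), c ∈ C.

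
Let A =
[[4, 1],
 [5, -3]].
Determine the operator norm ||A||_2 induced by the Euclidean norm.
||A||_2 = sqrt((51 + sqrt(1445))/2) ≈ 6.6713 (= sqrt(largest eigenvalue of A^T A))

||A||_2 = sigma_max(A) = sqrt(lambda_max(A^T A)). Form the symmetric matrix M = A^T A =
[[41, -11],
 [-11, 10]].
Its characteristic polynomial (trace, determinant of M give the coefficients) is
  p(λ) = det(λ I - M) = λ^2 - 51λ + 289.
For λ^2 - 51λ + 289 the discriminant is 1445. It is nonnegative but not a perfect square, so the roots are real and irrational: λ = (51 ± sqrt(1445))/2 ≈ 44.5066, 6.4934.
So the eigenvalues of A^T A are ≈ 6.4934, 44.5066 (all ≥ 0, as they must be for A^T A). The largest is λ_max = (51 + sqrt(1445))/2 ≈ 44.5066, hence ||A||_2 = sqrt(λ_max) = sqrt((51 + sqrt(1445))/2) ≈ 6.6713.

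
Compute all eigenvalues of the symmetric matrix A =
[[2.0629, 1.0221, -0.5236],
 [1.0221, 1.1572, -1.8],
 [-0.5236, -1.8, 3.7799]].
sigma(A) ≈ {0, 2, 5}

A is real symmetric, so its spectrum consists of real eigenvalues. Expanding the characteristic polynomial of the displayed matrix gives
  det(λ I - A) = p(λ) = λ^3 + (-7)λ^2 + (10)λ + (0).
Solving p(λ) = 0 yields eigenvalues ≈ 0, 2, 5. (A is shown rounded to 4 decimals, so these recover the underlying integer eigenvalues to within that precision.)
Verification: the trace of A = 7 equals the sum of eigenvalues 7, and det(A) ≈ 0.0001 matches the eigenvalue product 0.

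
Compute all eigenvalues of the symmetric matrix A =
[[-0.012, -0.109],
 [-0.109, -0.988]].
sigma(A) ≈ {-1, 0}

A is real symmetric, so its spectrum consists of real eigenvalues. Expanding the characteristic polynomial of the displayed matrix gives
  det(λ I - A) = p(λ) = λ^2 + (1)λ + (0).
Solving p(λ) = 0 yields eigenvalues ≈ -1, 0. (A is shown rounded to 4 decimals, so these recover the underlying integer eigenvalues to within that precision.)
Verification: the trace of A = -1 equals the sum of eigenvalues -1, and det(A) ≈ -0.0000 matches the eigenvalue product 0.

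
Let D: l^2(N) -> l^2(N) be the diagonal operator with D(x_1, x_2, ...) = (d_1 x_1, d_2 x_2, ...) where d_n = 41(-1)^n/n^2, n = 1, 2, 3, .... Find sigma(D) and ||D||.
sigma(D) = {41(-1)^n/n^2 : n ≥ 1} ∪ {0}; ||D|| = 41

A bounded diagonal operator on l^2 with diagonal entries d_n has spectrum equal to the closure of {d_n : n ≥ 1}: every d_n is an eigenvalue (with eigenvector e_n), so {d_n} ⊂ sigma(D); the spectrum is closed, so its closure is too; and for lambda not in the closure, (D - lambda I) has bounded inverse (the diagonal entries 1/(d_n - lambda) are bounded). For our sequence d_n = 41(-1)^n/n^2, n = 1, 2, 3, ...:
  - {d_n} = {41(-1)^n/n^2 : n ≥ 1}; the only limit point is 0
  - closure = {41(-1)^n/n^2 : n ≥ 1} ∪ {0}
For the norm: a diagonal operator has ||D|| = sup_n |d_n|. Here |d_n| = 41/n^2 is decreasing, so sup_n |d_n| = |d_1| = 41. So ||D|| = 41.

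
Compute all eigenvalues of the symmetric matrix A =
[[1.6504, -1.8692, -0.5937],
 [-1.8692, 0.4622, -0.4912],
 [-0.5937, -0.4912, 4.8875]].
sigma(A) ≈ {-1, 3, 5}

A is real symmetric, so its spectrum consists of real eigenvalues. Expanding the characteristic polynomial of the displayed matrix gives
  det(λ I - A) = p(λ) = λ^3 + (-7)λ^2 + (7)λ + (15).
Solving p(λ) = 0 yields eigenvalues ≈ -1, 3, 5. (A is shown rounded to 4 decimals, so these recover the underlying integer eigenvalues to within that precision.)
Verification: the trace of A = 7 equals the sum of eigenvalues 7, and det(A) ≈ -14.9996 matches the eigenvalue product -15.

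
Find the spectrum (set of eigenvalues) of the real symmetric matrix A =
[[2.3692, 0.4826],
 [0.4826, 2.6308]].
sigma(A) ≈ {2, 3}

A is real symmetric, so its spectrum consists of real eigenvalues. Expanding the characteristic polynomial of the displayed matrix gives
  det(λ I - A) = p(λ) = λ^2 + (-5)λ + (6).
Solving p(λ) = 0 yields eigenvalues ≈ 2, 3. (A is shown rounded to 4 decimals, so these recover the underlying integer eigenvalues to within that precision.)
Verification: the trace of A = 5 equals the sum of eigenvalues 5, and det(A) ≈ 6.0000 matches the eigenvalue product 6.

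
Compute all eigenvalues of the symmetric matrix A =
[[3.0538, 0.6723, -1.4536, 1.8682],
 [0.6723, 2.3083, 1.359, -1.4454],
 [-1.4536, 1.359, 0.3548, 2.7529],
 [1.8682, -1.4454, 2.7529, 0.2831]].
sigma(A) ≈ {-4, 3, 4} (3 with multiplicity 2)

A is real symmetric, so its spectrum consists of real eigenvalues. Expanding the characteristic polynomial of the displayed matrix gives
  det(λ I - A) = p(λ) = λ^4 + (-6)λ^3 + (-7)λ^2 + (95.9975)λ + (-143.9958).
Solving p(λ) = 0 yields eigenvalues ≈ -4, 3, 3, 4. (A is shown rounded to 4 decimals, so these recover the underlying integer eigenvalues to within that precision.)
Verification: the trace of A = 6 equals the sum of eigenvalues 6, and det(A) ≈ -143.9958 matches the eigenvalue product -144.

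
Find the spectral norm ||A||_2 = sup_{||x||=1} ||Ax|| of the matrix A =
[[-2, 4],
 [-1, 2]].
||A||_2 = 5 (= sqrt(largest eigenvalue of A^T A))

||A||_2 = sigma_max(A) = sqrt(lambda_max(A^T A)). Form the symmetric matrix M = A^T A =
[[5, -10],
 [-10, 20]].
Its characteristic polynomial (trace, determinant of M give the coefficients) is
  p(λ) = det(λ I - M) = λ^2 - 25λ.
For λ^2 - 25λ the discriminant is 625. It is a perfect square (25^2), so the roots are rational: λ = (25 ± 25)/2 = 25, 0.
So the eigenvalues of A^T A are ≈ 0, 25 (all ≥ 0, as they must be for A^T A). The largest is λ_max = 25, hence ||A||_2 = sqrt(λ_max) = 5.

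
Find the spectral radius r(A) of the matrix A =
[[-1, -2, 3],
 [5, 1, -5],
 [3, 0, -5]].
r(A) ≈ 5.7308

The eigenvalues of A are the roots of its characteristic polynomial. With M = A (coefficients from the trace, the sum of principal 2x2 minors, and det A):
  p(λ) = det(λ I - M) = λ^3 + 5λ^2 + 24.
No integer candidate from the rational root theorem (±divisors of 24) is a root, so the roots are irrational. The cubic discriminant is Δ = -27552 < 0, so there is one real root and a complex-conjugate pair. p(-6) = -12 and p(-5) = 24 have opposite signs, so a root lies in (-6, -5); Newton's method refines it to λ ≈ -5.7308. Dividing out (λ - (-5.7308)) leaves approximately λ^2 - 0.7308λ + 4.1879. For λ^2 - 0.7308λ + 4.1879 the discriminant is -16.2176. It is negative, so the remaining roots are the complex-conjugate pair λ ≈ 0.3654 ± 2.0136i. Their product equals the constant term, so |λ|^2 ≈ 4.1879 and |λ| ≈ 2.0464.
Thus the eigenvalues (to 4 decimals) are -5.7308 (modulus 5.7308); 0.3654 ± 2.0136i (modulus 2.0464). The spectral radius is the largest modulus: r(A) ≈ 5.7308. (Cross-check: r(A) ≤ ||A||_2 ≈ 9.6721; equality holds whenever A is normal, though it can also hold for some non-normal A.)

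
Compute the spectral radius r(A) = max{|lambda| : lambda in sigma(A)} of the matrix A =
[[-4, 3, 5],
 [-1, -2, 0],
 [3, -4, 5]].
r(A) ≈ 6.5849

The eigenvalues of A are the roots of its characteristic polynomial. With M = A (coefficients from the trace, the sum of principal 2x2 minors, and det A):
  p(λ) = det(λ I - M) = λ^3 + λ^2 - 34λ - 105.
No integer candidate from the rational root theorem (±divisors of 105) is a root, so the roots are irrational. The cubic discriminant is Δ = -74623 < 0, so there is one real root and a complex-conjugate pair. p(6) = -57 and p(7) = 49 have opposite signs, so a root lies in (6, 7); Newton's method refines it to λ ≈ 6.5849. Dividing out (λ - (6.5849)) leaves approximately λ^2 + 7.5849λ + 15.9456. For λ^2 + 7.5849λ + 15.9456 the discriminant is -6.2519. It is negative, so the remaining roots are the complex-conjugate pair λ ≈ -3.7924 ± 1.2502i. Their product equals the constant term, so |λ|^2 ≈ 15.9456 and |λ| ≈ 3.9932.
Thus the eigenvalues (to 4 decimals) are 6.5849 (modulus 6.5849); -3.7924 ± 1.2502i (modulus 3.9932). The spectral radius is the largest modulus: r(A) ≈ 6.5849. (Cross-check: r(A) ≤ ||A||_2 ≈ 7.1505; equality holds whenever A is normal, though it can also hold for some non-normal A.)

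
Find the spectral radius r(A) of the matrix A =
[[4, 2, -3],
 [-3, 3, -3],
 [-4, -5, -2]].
r(A) ≈ 5.4396

The eigenvalues of A are the roots of its characteristic polynomial. With M = A (coefficients from the trace, the sum of principal 2x2 minors, and det A):
  p(λ) = det(λ I - M) = λ^3 - 5λ^2 - 23λ + 153.
No integer candidate from the rational root theorem (±divisors of 153) is a root, so the roots are irrational. The cubic discriminant is Δ = -176940 < 0, so there is one real root and a complex-conjugate pair. p(-6) = -105 and p(-5) = 18 have opposite signs, so a root lies in (-6, -5); Newton's method refines it to λ ≈ -5.1707. Dividing out (λ - (-5.1707)) leaves approximately λ^2 - 10.1707λ + 29.5898. For λ^2 - 10.1707λ + 29.5898 the discriminant is -14.9157. It is negative, so the remaining roots are the complex-conjugate pair λ ≈ 5.0854 ± 1.931i. Their product equals the constant term, so |λ|^2 ≈ 29.5898 and |λ| ≈ 5.4396.
Thus the eigenvalues (to 4 decimals) are -5.1707 (modulus 5.1707); 5.0854 ± 1.931i (modulus 5.4396). The spectral radius is the largest modulus: r(A) ≈ 5.4396. (Cross-check: r(A) ≤ ||A||_2 ≈ 7.6525; equality holds whenever A is normal, though it can also hold for some non-normal A.)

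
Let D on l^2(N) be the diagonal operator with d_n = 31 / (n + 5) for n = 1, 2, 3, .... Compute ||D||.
||D|| = 31/6 (attained at n = 1)

For D diagonal, ||D|| = sup_n |d_n| = sup_n 31/(n + 5). This is positive and strictly decreasing in n, so the supremum is attained at n = 1: d_1 = 31/(1 + 5) = 31/6. Hence ||D|| = 31/6.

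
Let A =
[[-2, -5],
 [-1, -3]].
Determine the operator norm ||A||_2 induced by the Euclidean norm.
||A||_2 = sqrt((39 + sqrt(1517))/2) ≈ 6.2429 (= sqrt(largest eigenvalue of A^T A))

||A||_2 = sigma_max(A) = sqrt(lambda_max(A^T A)). Form the symmetric matrix M = A^T A =
[[5, 13],
 [13, 34]].
Its characteristic polynomial (trace, determinant of M give the coefficients) is
  p(λ) = det(λ I - M) = λ^2 - 39λ + 1.
For λ^2 - 39λ + 1 the discriminant is 1517. It is nonnegative but not a perfect square, so the roots are real and irrational: λ = (39 ± sqrt(1517))/2 ≈ 38.9743, 0.0257.
So the eigenvalues of A^T A are ≈ 0.0257, 38.9743 (all ≥ 0, as they must be for A^T A). The largest is λ_max = (39 + sqrt(1517))/2 ≈ 38.9743, hence ||A||_2 = sqrt(λ_max) = sqrt((39 + sqrt(1517))/2) ≈ 6.2429.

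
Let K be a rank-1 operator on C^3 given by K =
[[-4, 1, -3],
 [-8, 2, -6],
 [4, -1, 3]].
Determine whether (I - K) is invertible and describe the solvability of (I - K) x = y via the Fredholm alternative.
(I - K) is singular (det(I - K) = 0, i.e. 1 ∈ sigma(K)). (I - K) x = y is solvable iff y ⊥ ker((I - K)^*) = span{(-4, 1, -3)}, i.e. iff -4y_1 + y_2 - 3y_3 = 0. When solvable, the solutions are x = y + c·(1, 2, -1), c arbitrary (ker(I - K) = span{(1, 2, -1)}, dimension 1).

K has rank 1, so it is an outer product K = u v^T: every row of K is a multiple of one row vector. Reading off the entries, u = (1, 2, -1) and v = (-4, 1, -3) (row i of K equals u_i·v^T). A rank-one matrix u v^T satisfies K u = u (v·u) and kills the (2)-dimensional subspace v^⊥, so its characteristic polynomial is lambda^2 (lambda - v·u) with v·u = tr K = 1. Hence the eigenvalues of I - K are 1 (multiplicity 2) and 1 - (1) = 0, so det(I - K) = 0. (Direct check: I - K =
[[5, -1, 3],
 [8, -1, 6],
 [-4, 1, -2]]
has determinant 0.) So 1 is an eigenvalue of K and (I - K) is not invertible. The finite-dimensional Fredholm alternative says: either (I - K) is invertible, or ker(I - K) ≠ {0} and then range(I - K) = ker((I - K)^*)^⊥, with dim ker(I - K) = dim ker((I - K)^*). We are in the second case, so we need both kernels. Kernel of I - K: (I - K) u = u - u (v·u) = u - u = 0, so ker(I - K) = span{u} = span{(1, 2, -1)} (it is exactly 1-dimensional because rank(I - K) = 2). Kernel of the adjoint: K is real, so (I - K)^* = I - K^T = I - v u^T, and (I - v u^T) v = v - v (u·v) = 0; hence ker((I - K)^*) = span{v} = span{(-4, 1, -3)}. Therefore (I - K) x = y is solvable iff <y, v> = 0, i.e. iff -4y_1 + y_2 - 3y_3 = 0. When this holds, K y = u (v·y) = 0, so (I - K) y = y and x = y is a particular solution; the full solution set is the line x = y + c·u = y + c·(1, 2, -1), c ∈ C.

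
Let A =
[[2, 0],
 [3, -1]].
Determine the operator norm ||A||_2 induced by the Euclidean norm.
||A||_2 = sqrt((14 + sqrt(180))/2) ≈ 3.7025 (= sqrt(largest eigenvalue of A^T A))

||A||_2 = sigma_max(A) = sqrt(lambda_max(A^T A)). Form the symmetric matrix M = A^T A =
[[13, -3],
 [-3, 1]].
Its characteristic polynomial (trace, determinant of M give the coefficients) is
  p(λ) = det(λ I - M) = λ^2 - 14λ + 4.
For λ^2 - 14λ + 4 the discriminant is 180. It is nonnegative but not a perfect square, so the roots are real and irrational: λ = (14 ± sqrt(180))/2 ≈ 13.7082, 0.2918.
So the eigenvalues of A^T A are ≈ 0.2918, 13.7082 (all ≥ 0, as they must be for A^T A). The largest is λ_max = (14 + sqrt(180))/2 ≈ 13.7082, hence ||A||_2 = sqrt(λ_max) = sqrt((14 + sqrt(180))/2) ≈ 3.7025.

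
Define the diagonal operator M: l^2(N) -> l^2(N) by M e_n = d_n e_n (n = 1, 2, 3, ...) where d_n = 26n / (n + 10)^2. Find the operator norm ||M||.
||M|| = 13/20 (attained at n = 10)

For M diagonal, ||M|| = sup_n |d_n|. Treat f(x) = 26x / (x + 10)^2 for real x > 0. By the quotient rule, f'(x) = 26(10 - x)/(x + 10)^3, which is positive for x < 10 and negative for x > 10. So f has a unique maximum at x = 10, and since 10 is a positive integer, the supremum over n ≥ 1 is attained at n = 10: d_10 = 26·10/(10 + 10)^2 = 26·10/400 = 13/20. Hence ||M|| = 13/20.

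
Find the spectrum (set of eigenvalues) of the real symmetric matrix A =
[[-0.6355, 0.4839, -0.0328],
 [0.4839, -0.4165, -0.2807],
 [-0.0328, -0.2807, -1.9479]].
sigma(A) ≈ {-2, -1, 0}

A is real symmetric, so its spectrum consists of real eigenvalues. Expanding the characteristic polynomial of the displayed matrix gives
  det(λ I - A) = p(λ) = λ^3 + (3)λ^2 + (2)λ + (0).
Solving p(λ) = 0 yields eigenvalues ≈ -2, -1, 0. (A is shown rounded to 4 decimals, so these recover the underlying integer eigenvalues to within that precision.)
Verification: the trace of A = -3 equals the sum of eigenvalues -3, and det(A) ≈ -0.0000 matches the eigenvalue product 0.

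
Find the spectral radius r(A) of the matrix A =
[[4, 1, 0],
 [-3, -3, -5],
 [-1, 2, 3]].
r(A) ≈ 4.0962

The eigenvalues of A are the roots of its characteristic polynomial. With M = A (coefficients from the trace, the sum of principal 2x2 minors, and det A):
  p(λ) = det(λ I - M) = λ^3 - 4λ^2 + 4λ - 18.
No integer candidate from the rational root theorem (±divisors of 18) is a root, so the roots are irrational. The cubic discriminant is Δ = -8172 < 0, so there is one real root and a complex-conjugate pair. p(4) = -2 and p(5) = 27 have opposite signs, so a root lies in (4, 5); Newton's method refines it to λ ≈ 4.0962. Dividing out (λ - (4.0962)) leaves approximately λ^2 + 0.0962λ + 4.3943. For λ^2 + 0.0962λ + 4.3943 the discriminant is -17.5678. It is negative, so the remaining roots are the complex-conjugate pair λ ≈ -0.0481 ± 2.0957i. Their product equals the constant term, so |λ|^2 ≈ 4.3943 and |λ| ≈ 2.0962.
Thus the eigenvalues (to 4 decimals) are 4.0962 (modulus 4.0962); -0.0481 ± 2.0957i (modulus 2.0962). The spectral radius is the largest modulus: r(A) ≈ 4.0962. (Cross-check: r(A) ≤ ||A||_2 ≈ 7.4759; equality holds whenever A is normal, though it can also hold for some non-normal A.)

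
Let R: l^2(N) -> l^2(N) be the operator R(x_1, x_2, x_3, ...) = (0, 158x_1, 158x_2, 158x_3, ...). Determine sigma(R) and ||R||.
sigma(R) = closed disk {z in C : |z| ≤ 158}; ||R|| = 158

Note R = 158·U where U is the unit right shift (U x)_k = x_{k-1} (with x_0 := 0); so ||R|| = 158||U|| and sigma(R) = 158·sigma(U). ||R x||^2 = sum_{k≥1} |158x_k|^2 = 24964||x||^2, so ||R|| = 158 and sigma(R) ⊂ {|z| ≤ 158}. For any |lambda| < 158, the equation (R - lambda I) x = 0 forces x_1 = 0, then 158x_k = lambda x_{k+1} ⇒ x = 0, so R has no eigenvalues. But (R - lambda I) is not surjective for |lambda| < 158: solving (R - lambda I) x = e_1 would require x_n proportional to (lambda/158)^(-n), which is not in l^2. So every |lambda| < 158 lies in the residual spectrum. The boundary |lambda| = 158 is in the approximate point spectrum (the spectrum is closed). Hence sigma(R) is the closed disk of radius 158.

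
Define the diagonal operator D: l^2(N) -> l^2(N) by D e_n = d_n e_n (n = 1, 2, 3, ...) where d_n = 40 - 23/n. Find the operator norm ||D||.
||D|| = 40

For a diagonal operator on l^2 with entries d_n, ||D|| = sup_n |d_n|. Here d_1 = 17, d_2 = 57/2, ..., and d_n = 40 - 23/n increases monotonically toward 40. All terms lie in [17, 40), so |d_n| = d_n and the supremum is the limit 40, which is not attained by any individual d_n. Hence ||D|| = 40.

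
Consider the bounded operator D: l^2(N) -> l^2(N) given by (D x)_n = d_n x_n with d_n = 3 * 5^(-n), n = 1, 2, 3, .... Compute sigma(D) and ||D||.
sigma(D) = {3 * 5^(-n) : n ≥ 1} ∪ {0}; ||D|| = 3/5

A bounded diagonal operator on l^2 with diagonal entries d_n has spectrum equal to the closure of {d_n : n ≥ 1}: every d_n is an eigenvalue (with eigenvector e_n), so {d_n} ⊂ sigma(D); the spectrum is closed, so its closure is too; and for lambda not in the closure, (D - lambda I) has bounded inverse (the diagonal entries 1/(d_n - lambda) are bounded). For our sequence d_n = 3 * 5^(-n), n = 1, 2, 3, ...:
  - {d_n} = {3 * 5^(-n) : n ≥ 1}; the only limit point is 0
  - closure = {3 * 5^(-n) : n ≥ 1} ∪ {0}
For the norm: a diagonal operator has ||D|| = sup_n |d_n|. Here d_n = 3 * 5^(-n) is positive and decreasing, so sup_n |d_n| = d_1 = 3/5. So ||D|| = 3/5.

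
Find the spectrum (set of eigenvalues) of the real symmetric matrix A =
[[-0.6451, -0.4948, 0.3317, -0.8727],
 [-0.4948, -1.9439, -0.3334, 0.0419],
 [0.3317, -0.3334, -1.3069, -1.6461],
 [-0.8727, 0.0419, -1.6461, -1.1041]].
sigma(A) ≈ {-3, -2, -1, 1}

A is real symmetric, so its spectrum consists of real eigenvalues. Expanding the characteristic polynomial of the displayed matrix gives
  det(λ I - A) = p(λ) = λ^4 + (5)λ^3 + (5)λ^2 + (-5)λ + (-6).
Solving p(λ) = 0 yields eigenvalues ≈ -3, -2, -1, 1. (A is shown rounded to 4 decimals, so these recover the underlying integer eigenvalues to within that precision.)
Verification: the trace of A = -5 equals the sum of eigenvalues -5, and det(A) ≈ -6.0002 matches the eigenvalue product -6.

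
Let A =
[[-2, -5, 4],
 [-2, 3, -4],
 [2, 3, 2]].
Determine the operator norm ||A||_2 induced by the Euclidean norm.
||A||_2 ≈ 8.1358 (= sqrt(largest eigenvalue of A^T A))

||A||_2 = sigma_max(A) = sqrt(lambda_max(A^T A)). Form the symmetric matrix M = A^T A =
[[12, 10, 4],
 [10, 43, -26],
 [4, -26, 36]].
Its characteristic polynomial (trace, sum of principal 2x2 minors, determinant of M give the coefficients) is
  p(λ) = det(λ I - M) = λ^3 - 91λ^2 + 1704λ - 4096.
No integer candidate from the rational root theorem (±divisors of 4096) is a root, so the roots are irrational. The cubic discriminant is Δ = 2886863936 > 0, so there are three distinct real roots. p(2) = -1044 and p(3) = 224 have opposite signs, so a root lies in (2, 3); Newton's method refines it to λ ≈ 2.8134. p(21) = 818 and p(22) = -4 have opposite signs, so a root lies in (21, 22); Newton's method refines it to λ ≈ 21.9953. p(66) = -532 and p(67) = 2336 have opposite signs, so a root lies in (66, 67); Newton's method refines it to λ ≈ 66.1913. Check (Vieta): the three roots sum to 91, matching tr M = 91.
So the eigenvalues of A^T A are ≈ 2.8134, 21.9953, 66.1913 (all ≥ 0, as they must be for A^T A). The largest is λ_max ≈ 66.1913, hence ||A||_2 = sqrt(λ_max) ≈ 8.1358.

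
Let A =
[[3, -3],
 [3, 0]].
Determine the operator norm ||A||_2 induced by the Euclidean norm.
||A||_2 = sqrt((27 + sqrt(405))/2) ≈ 4.8541 (= sqrt(largest eigenvalue of A^T A))

||A||_2 = sigma_max(A) = sqrt(lambda_max(A^T A)). Form the symmetric matrix M = A^T A =
[[18, -9],
 [-9, 9]].
Its characteristic polynomial (trace, determinant of M give the coefficients) is
  p(λ) = det(λ I - M) = λ^2 - 27λ + 81.
For λ^2 - 27λ + 81 the discriminant is 405. It is nonnegative but not a perfect square, so the roots are real and irrational: λ = (27 ± sqrt(405))/2 ≈ 23.5623, 3.4377.
So the eigenvalues of A^T A are ≈ 3.4377, 23.5623 (all ≥ 0, as they must be for A^T A). The largest is λ_max = (27 + sqrt(405))/2 ≈ 23.5623, hence ||A||_2 = sqrt(λ_max) = sqrt((27 + sqrt(405))/2) ≈ 4.8541.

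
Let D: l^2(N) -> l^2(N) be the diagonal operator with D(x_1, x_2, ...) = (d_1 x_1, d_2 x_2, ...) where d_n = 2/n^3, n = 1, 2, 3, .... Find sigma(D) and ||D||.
sigma(D) = {2/n^3 : n ≥ 1} ∪ {0}; ||D|| = 2

A bounded diagonal operator on l^2 with diagonal entries d_n has spectrum equal to the closure of {d_n : n ≥ 1}: every d_n is an eigenvalue (with eigenvector e_n), so {d_n} ⊂ sigma(D); the spectrum is closed, so its closure is too; and for lambda not in the closure, (D - lambda I) has bounded inverse (the diagonal entries 1/(d_n - lambda) are bounded). For our sequence d_n = 2/n^3, n = 1, 2, 3, ...:
  - {d_n} = {2/n^3 : n ≥ 1}; the only limit point is 0
  - closure = {2/n^3 : n ≥ 1} ∪ {0}
For the norm: a diagonal operator has ||D|| = sup_n |d_n|. Here d_n = 2/n^3 is positive and decreasing, so sup_n |d_n| = d_1 = 2. So ||D|| = 2.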